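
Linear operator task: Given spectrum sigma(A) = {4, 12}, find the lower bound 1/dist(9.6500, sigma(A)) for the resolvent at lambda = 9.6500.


dist(9.6500, {4, 12}) = min(|9.6500 - 4|, |9.6500 - 12|)
= min(5.6500, 2.3500) = 2.3500
Resolvent bound = 1/2.3500 = 0.4255

0.4255


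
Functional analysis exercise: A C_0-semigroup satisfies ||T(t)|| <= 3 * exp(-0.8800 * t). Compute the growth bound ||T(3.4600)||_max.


||T(3.4600)|| <= 3 * exp(-0.8800 * 3.4600)
= 3 * exp(-3.0448)
= 3 * 0.0476
= 0.1428

0.1428


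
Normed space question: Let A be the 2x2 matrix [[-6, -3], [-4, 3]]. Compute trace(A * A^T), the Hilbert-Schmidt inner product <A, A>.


trace(A * A^T) = sum of squares of all entries
= (-6)^2 + (-3)^2 + (-4)^2 + 3^2
= 36 + 9 + 16 + 9
= 70

70


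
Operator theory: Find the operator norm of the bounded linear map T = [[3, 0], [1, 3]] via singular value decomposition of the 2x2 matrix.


A^T A = [[10, 3], [3, 9]]
trace(A^T A) = 19, det(A^T A) = 81
discriminant = 19^2 - 4*81 = 37
Largest eigenvalue of A^T A = (trace + sqrt(disc))/2 = 12.5414
||T|| = sqrt(12.5414) = 3.5414

3.5414


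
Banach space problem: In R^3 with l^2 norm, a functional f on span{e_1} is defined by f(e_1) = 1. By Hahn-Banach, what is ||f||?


The norm of f is given by ||f|| = sup_{||x||=1} |f(x)|.
On span{e_1}, ||e_1|| = 1, so ||f|| = |f(e_1)| / ||e_1||
= |1| / 1 = 1.0000

1.0000


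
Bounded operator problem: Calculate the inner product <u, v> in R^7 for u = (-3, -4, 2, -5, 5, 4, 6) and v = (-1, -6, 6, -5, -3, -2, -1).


Computing the standard inner product <u, v> = sum u_i * v_i
= -3*-1 + -4*-6 + 2*6 + -5*-5 + 5*-3 + 4*-2 + 6*-1
= 3 + 24 + 12 + 25 + -15 + -8 + -6
= 35

35


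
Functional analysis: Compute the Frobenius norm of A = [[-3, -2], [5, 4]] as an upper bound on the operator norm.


||A||_F^2 = sum a_ij^2
= (-3)^2 + (-2)^2 + 5^2 + 4^2
= 9 + 4 + 25 + 16 = 54
||A||_F = sqrt(54) = 7.3485

7.3485


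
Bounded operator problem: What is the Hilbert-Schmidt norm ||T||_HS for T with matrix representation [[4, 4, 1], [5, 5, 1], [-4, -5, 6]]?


The Hilbert-Schmidt norm is sqrt(sum of squares of all entries).
Sum of squares = 4^2 + 4^2 + 1^2 + 5^2 + 5^2 + 1^2 + (-4)^2 + (-5)^2 + 6^2
= 16 + 16 + 1 + 25 + 25 + 1 + 16 + 25 + 36 = 161
||T||_HS = sqrt(161) = 12.6886

12.6886


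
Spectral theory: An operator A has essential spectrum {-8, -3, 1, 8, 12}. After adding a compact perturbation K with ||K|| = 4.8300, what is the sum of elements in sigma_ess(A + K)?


By Weyl's theorem, the essential spectrum is invariant under compact perturbations.
sigma_ess(A + K) = sigma_ess(A) = {-8, -3, 1, 8, 12}
Sum = -8 + -3 + 1 + 8 + 12 = 10

10


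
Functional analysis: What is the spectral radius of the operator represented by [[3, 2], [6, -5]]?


For a 2x2 matrix, eigenvalues satisfy lambda^2 - (trace)*lambda + det = 0
trace = 3 + -5 = -2
det = 3*-5 - 2*6 = -27
discriminant = (-2)^2 - 4*(-27) = 112
spectral radius = max |eigenvalue| = 6.2915

6.2915


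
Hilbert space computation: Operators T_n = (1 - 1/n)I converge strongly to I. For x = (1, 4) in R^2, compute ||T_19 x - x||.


T_19 x - x = (1 - 1/19)x - x = -x/19
||x|| = sqrt(17) = 4.1231
||T_19 x - x|| = ||x||/19 = 4.1231/19 = 0.2170

0.2170


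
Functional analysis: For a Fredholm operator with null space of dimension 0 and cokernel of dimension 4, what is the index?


The Fredholm index is defined as ind(T) = dim(ker T) - dim(coker T)
= 0 - 4
= -4

-4


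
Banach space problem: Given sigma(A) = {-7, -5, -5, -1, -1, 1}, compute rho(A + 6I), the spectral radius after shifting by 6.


Spectrum of A + 6I = {-1, 1, 1, 5, 5, 7}
Spectral radius = max |lambda| over the shifted spectrum
= max(1, 1, 1, 5, 5, 7) = 7

7


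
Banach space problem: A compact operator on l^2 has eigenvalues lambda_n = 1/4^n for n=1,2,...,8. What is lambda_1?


The eigenvalue formula gives lambda_1 = 1/4^1
= 1/4
= 0.2500

0.2500


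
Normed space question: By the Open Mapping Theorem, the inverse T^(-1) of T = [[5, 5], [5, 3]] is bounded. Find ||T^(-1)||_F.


det(T) = 5*3 - 5*5 = -10
T^(-1) = (1/-10) * [[3, -5], [-5, 5]] = [[-0.3000, 0.5000], [0.5000, -0.5000]]
||T^(-1)||_F^2 = (-0.3000)^2 + 0.5000^2 + 0.5000^2 + (-0.5000)^2 = 0.8400
||T^(-1)||_F = sqrt(0.8400) = 0.9165

0.9165


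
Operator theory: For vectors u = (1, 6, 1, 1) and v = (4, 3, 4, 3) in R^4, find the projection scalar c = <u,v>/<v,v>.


Computing <u,v> = 1*4 + 6*3 + 1*4 + 1*3 = 29
Computing <v,v> = 4^2 + 3^2 + 4^2 + 3^2 = 50
Projection coefficient = 29/50 = 0.5800

0.5800


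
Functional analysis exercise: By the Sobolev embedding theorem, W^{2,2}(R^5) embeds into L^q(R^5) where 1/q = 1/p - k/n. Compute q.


Using the Sobolev embedding formula: 1/q = 1/p - k/n
1/q = 1/2 - 2/5 = 1/10
q = 1/(1/10) = 10

10.0000


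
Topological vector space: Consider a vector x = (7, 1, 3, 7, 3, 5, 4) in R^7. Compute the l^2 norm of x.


The l^2 norm = (sum |x_i|^2)^(1/2)
Sum of 2th powers = 49 + 1 + 9 + 49 + 9 + 25 + 16 = 158
||x||_2 = (158)^(1/2) = 12.5698

12.5698


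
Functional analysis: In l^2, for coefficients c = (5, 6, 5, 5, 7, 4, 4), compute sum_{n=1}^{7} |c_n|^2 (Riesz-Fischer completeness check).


sum |c_n|^2 = 5^2 + 6^2 + 5^2 + 5^2 + 7^2 + 4^2 + 4^2
= 25 + 36 + 25 + 25 + 49 + 16 + 16
= 192

192


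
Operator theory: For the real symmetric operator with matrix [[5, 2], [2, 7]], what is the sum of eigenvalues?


For a self-adjoint (symmetric) matrix, the eigenvalues are real.
The sum of eigenvalues equals the trace of the matrix.
trace = 5 + 7 = 12

12


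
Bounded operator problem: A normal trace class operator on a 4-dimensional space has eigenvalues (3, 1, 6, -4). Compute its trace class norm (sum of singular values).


For a normal operator, singular values equal |eigenvalues|.
Trace norm = sum |lambda_i| = 3 + 1 + 6 + 4
= 14

14


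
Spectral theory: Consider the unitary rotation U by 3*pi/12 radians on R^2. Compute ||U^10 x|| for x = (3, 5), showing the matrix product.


U is a rotation by theta = 3*pi/12
U^10 = rotation by 10*theta = 30*pi/12 = 6*pi/12 (mod 2*pi)
cos(6*pi/12) = 0.0000, sin(6*pi/12) = 1.0000
U^10 x = (0.0000 * 3 - 1.0000 * 5, 1.0000 * 3 + 0.0000 * 5)
= (-5.0000, 3.0000)
||U^10 x|| = sqrt((-5.0000)^2 + 3.0000^2) = sqrt(34.0000) = 5.8310

5.8310


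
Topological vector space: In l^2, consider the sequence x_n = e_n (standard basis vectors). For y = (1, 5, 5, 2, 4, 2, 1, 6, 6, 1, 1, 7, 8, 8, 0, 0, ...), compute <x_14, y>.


x_14 = e_14 is the standard basis vector with 1 in position 14.
<x_14, y> = y_14 = 8
As n -> infinity, <x_n, y> -> 0, confirming weak convergence of (x_n) to 0.

8


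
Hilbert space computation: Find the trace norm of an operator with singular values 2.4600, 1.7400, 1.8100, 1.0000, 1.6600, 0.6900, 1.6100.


The nuclear norm is the sum of all singular values.
||T||_1 = 2.4600 + 1.7400 + 1.8100 + 1.0000 + 1.6600 + 0.6900 + 1.6100
= 10.9700

10.9700


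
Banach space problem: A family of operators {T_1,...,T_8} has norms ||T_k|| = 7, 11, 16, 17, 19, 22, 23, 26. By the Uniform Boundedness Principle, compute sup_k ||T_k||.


By the Uniform Boundedness Principle, the supremum of norms is finite.
sup_k ||T_k|| = max(7, 11, 16, 17, 19, 22, 23, 26) = 26

26


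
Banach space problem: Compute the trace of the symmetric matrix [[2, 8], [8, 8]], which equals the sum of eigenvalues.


For a self-adjoint (symmetric) matrix, the eigenvalues are real.
The sum of eigenvalues equals the trace of the matrix.
trace = 2 + 8 = 10

10


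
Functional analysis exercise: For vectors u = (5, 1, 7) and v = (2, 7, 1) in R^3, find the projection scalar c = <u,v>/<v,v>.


Computing <u,v> = 5*2 + 1*7 + 7*1 = 24
Computing <v,v> = 2^2 + 7^2 + 1^2 = 54
Projection coefficient = 24/54 = 0.4444

0.4444


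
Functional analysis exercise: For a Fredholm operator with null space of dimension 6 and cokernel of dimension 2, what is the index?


The Fredholm index is defined as ind(T) = dim(ker T) - dim(coker T)
= 6 - 2
= 4

4


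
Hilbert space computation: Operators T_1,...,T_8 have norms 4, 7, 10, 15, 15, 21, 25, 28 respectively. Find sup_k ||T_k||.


By the Uniform Boundedness Principle, the supremum of norms is finite.
sup_k ||T_k|| = max(4, 7, 10, 15, 15, 21, 25, 28) = 28

28


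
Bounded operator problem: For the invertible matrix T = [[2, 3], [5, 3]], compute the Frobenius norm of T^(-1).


det(T) = 2*3 - 3*5 = -9
T^(-1) = (1/-9) * [[3, -3], [-5, 2]] = [[-0.3333, 0.3333], [0.5556, -0.2222]]
||T^(-1)||_F^2 = (-0.3333)^2 + 0.3333^2 + 0.5556^2 + (-0.2222)^2 = 0.5802
||T^(-1)||_F = sqrt(0.5802) = 0.7617

0.7617


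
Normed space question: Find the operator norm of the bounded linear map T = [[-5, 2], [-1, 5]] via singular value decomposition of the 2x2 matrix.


A^T A = [[26, -15], [-15, 29]]
trace(A^T A) = 55, det(A^T A) = 529
discriminant = 55^2 - 4*529 = 909
Largest eigenvalue of A^T A = (trace + sqrt(disc))/2 = 42.5748
||T|| = sqrt(42.5748) = 6.5249

6.5249


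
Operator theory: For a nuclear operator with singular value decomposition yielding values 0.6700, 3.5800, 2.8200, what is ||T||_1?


The nuclear norm is the sum of all singular values.
||T||_1 = 0.6700 + 3.5800 + 2.8200
= 7.0700

7.0700


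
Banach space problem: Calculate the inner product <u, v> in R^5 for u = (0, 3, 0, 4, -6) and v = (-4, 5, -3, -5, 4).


Computing the standard inner product <u, v> = sum u_i * v_i
= 0*-4 + 3*5 + 0*-3 + 4*-5 + -6*4
= 0 + 15 + 0 + -20 + -24
= -29

-29


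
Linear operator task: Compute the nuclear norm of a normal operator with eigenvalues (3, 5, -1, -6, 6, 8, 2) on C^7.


For a normal operator, singular values equal |eigenvalues|.
Trace norm = sum |lambda_i| = 3 + 5 + 1 + 6 + 6 + 8 + 2
= 31

31


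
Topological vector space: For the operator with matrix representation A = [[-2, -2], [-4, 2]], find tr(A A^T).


trace(A * A^T) = sum of squares of all entries
= (-2)^2 + (-2)^2 + (-4)^2 + 2^2
= 4 + 4 + 16 + 4
= 28

28


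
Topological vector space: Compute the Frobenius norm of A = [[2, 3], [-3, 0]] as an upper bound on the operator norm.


||A||_F^2 = sum a_ij^2
= 2^2 + 3^2 + (-3)^2 + 0^2
= 4 + 9 + 9 + 0 = 22
||A||_F = sqrt(22) = 4.6904

4.6904


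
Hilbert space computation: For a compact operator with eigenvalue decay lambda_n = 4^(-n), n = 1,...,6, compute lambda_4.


The eigenvalue formula gives lambda_4 = 1/4^4
= 1/256
= 0.0039

0.0039


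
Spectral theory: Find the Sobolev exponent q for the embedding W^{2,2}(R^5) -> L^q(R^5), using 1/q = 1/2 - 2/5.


Using the Sobolev embedding formula: 1/q = 1/p - k/n
1/q = 1/2 - 2/5 = 1/10
q = 1/(1/10) = 10

10.0000


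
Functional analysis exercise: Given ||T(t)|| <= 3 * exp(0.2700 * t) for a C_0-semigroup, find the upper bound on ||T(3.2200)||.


||T(3.2200)|| <= 3 * exp(0.2700 * 3.2200)
= 3 * exp(0.8694)
= 3 * 2.3855
= 7.1564

7.1564


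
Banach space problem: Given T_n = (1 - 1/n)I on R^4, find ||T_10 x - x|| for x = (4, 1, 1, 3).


T_10 x - x = (1 - 1/10)x - x = -x/10
||x|| = sqrt(27) = 5.1962
||T_10 x - x|| = ||x||/10 = 5.1962/10 = 0.5196

0.5196


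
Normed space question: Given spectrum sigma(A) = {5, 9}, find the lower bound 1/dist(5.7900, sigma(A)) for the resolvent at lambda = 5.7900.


dist(5.7900, {5, 9}) = min(|5.7900 - 5|, |5.7900 - 9|)
= min(0.7900, 3.2100) = 0.7900
Resolvent bound = 1/0.7900 = 1.2658

1.2658


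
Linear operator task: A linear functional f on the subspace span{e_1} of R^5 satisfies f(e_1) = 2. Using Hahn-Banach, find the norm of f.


The norm of f is given by ||f|| = sup_{||x||=1} |f(x)|.
On span{e_1}, ||e_1|| = 1, so ||f|| = |f(e_1)| / ||e_1||
= |2| / 1 = 2.0000

2.0000


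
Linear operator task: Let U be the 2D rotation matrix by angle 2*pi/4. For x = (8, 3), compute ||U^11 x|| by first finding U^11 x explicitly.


U is a rotation by theta = 2*pi/4
U^11 = rotation by 11*theta = 22*pi/4 = 6*pi/4 (mod 2*pi)
cos(6*pi/4) = 0.0000, sin(6*pi/4) = -1.0000
U^11 x = (0.0000 * 8 - -1.0000 * 3, -1.0000 * 8 + 0.0000 * 3)
= (3.0000, -8.0000)
||U^11 x|| = sqrt(3.0000^2 + (-8.0000)^2) = sqrt(73.0000) = 8.5440

8.5440


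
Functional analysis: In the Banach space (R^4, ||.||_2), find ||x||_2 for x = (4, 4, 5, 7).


The l^2 norm = (sum |x_i|^2)^(1/2)
Sum of 2th powers = 16 + 16 + 25 + 49 = 106
||x||_2 = (106)^(1/2) = 10.2956

10.2956


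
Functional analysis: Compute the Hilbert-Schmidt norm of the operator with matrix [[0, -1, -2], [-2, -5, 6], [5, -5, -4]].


The Hilbert-Schmidt norm is sqrt(sum of squares of all entries).
Sum of squares = 0^2 + (-1)^2 + (-2)^2 + (-2)^2 + (-5)^2 + 6^2 + 5^2 + (-5)^2 + (-4)^2
= 0 + 1 + 4 + 4 + 25 + 36 + 25 + 25 + 16 = 136
||T||_HS = sqrt(136) = 11.6619

11.6619


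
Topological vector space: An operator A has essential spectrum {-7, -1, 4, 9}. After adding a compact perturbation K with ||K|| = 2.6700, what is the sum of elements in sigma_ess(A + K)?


By Weyl's theorem, the essential spectrum is invariant under compact perturbations.
sigma_ess(A + K) = sigma_ess(A) = {-7, -1, 4, 9}
Sum = -7 + -1 + 4 + 9 = 5

5


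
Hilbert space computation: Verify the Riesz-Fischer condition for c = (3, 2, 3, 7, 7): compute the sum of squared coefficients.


sum |c_n|^2 = 3^2 + 2^2 + 3^2 + 7^2 + 7^2
= 9 + 4 + 9 + 49 + 49
= 120

120


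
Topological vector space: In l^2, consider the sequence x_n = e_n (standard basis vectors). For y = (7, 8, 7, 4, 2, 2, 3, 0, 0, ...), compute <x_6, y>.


x_6 = e_6 is the standard basis vector with 1 in position 6.
<x_6, y> = y_6 = 2
As n -> infinity, <x_n, y> -> 0, confirming weak convergence of (x_n) to 0.

2


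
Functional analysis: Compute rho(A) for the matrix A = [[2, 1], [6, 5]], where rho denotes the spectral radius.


For a 2x2 matrix, eigenvalues satisfy lambda^2 - (trace)*lambda + det = 0
trace = 2 + 5 = 7
det = 2*5 - 1*6 = 4
discriminant = 7^2 - 4*(4) = 33
spectral radius = max |eigenvalue| = 6.3723

6.3723


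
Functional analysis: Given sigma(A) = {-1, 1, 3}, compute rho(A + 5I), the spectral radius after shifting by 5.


Spectrum of A + 5I = {4, 6, 8}
Spectral radius = max |lambda| over the shifted spectrum
= max(4, 6, 8) = 8

8


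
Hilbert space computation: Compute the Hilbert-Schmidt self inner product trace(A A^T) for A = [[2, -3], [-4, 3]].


trace(A * A^T) = sum of squares of all entries
= 2^2 + (-3)^2 + (-4)^2 + 3^2
= 4 + 9 + 16 + 9
= 38

38


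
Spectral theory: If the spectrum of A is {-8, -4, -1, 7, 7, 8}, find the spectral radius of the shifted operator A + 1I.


Spectrum of A + 1I = {-7, -3, 0, 8, 8, 9}
Spectral radius = max |lambda| over the shifted spectrum
= max(7, 3, 0, 8, 8, 9) = 9

9


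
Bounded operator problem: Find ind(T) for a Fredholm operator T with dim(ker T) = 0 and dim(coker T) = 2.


The Fredholm index is defined as ind(T) = dim(ker T) - dim(coker T)
= 0 - 2
= -2

-2


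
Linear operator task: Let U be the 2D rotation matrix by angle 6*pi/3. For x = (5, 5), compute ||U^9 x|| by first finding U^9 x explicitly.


U is a rotation by theta = 6*pi/3
U^9 = rotation by 9*theta = 54*pi/3 = 0*pi/3 (mod 2*pi)
cos(0*pi/3) = 1.0000, sin(0*pi/3) = 0.0000
U^9 x = (1.0000 * 5 - 0.0000 * 5, 0.0000 * 5 + 1.0000 * 5)
= (5.0000, 5.0000)
||U^9 x|| = sqrt(5.0000^2 + 5.0000^2) = sqrt(50.0000) = 7.0711

7.0711


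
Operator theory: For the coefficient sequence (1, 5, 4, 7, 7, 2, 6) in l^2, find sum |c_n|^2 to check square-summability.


sum |c_n|^2 = 1^2 + 5^2 + 4^2 + 7^2 + 7^2 + 2^2 + 6^2
= 1 + 25 + 16 + 49 + 49 + 4 + 36
= 180

180


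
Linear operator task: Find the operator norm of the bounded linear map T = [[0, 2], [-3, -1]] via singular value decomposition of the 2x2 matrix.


A^T A = [[9, 3], [3, 5]]
trace(A^T A) = 14, det(A^T A) = 36
discriminant = 14^2 - 4*36 = 52
Largest eigenvalue of A^T A = (trace + sqrt(disc))/2 = 10.6056
||T|| = sqrt(10.6056) = 3.2566

3.2566


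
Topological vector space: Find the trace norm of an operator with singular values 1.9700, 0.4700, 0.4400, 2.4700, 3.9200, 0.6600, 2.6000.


The nuclear norm is the sum of all singular values.
||T||_1 = 1.9700 + 0.4700 + 0.4400 + 2.4700 + 3.9200 + 0.6600 + 2.6000
= 12.5300

12.5300


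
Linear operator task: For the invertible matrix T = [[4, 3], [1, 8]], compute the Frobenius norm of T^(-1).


det(T) = 4*8 - 3*1 = 29
T^(-1) = (1/29) * [[8, -3], [-1, 4]] = [[0.2759, -0.1034], [-0.0345, 0.1379]]
||T^(-1)||_F^2 = 0.2759^2 + (-0.1034)^2 + (-0.0345)^2 + 0.1379^2 = 0.1070
||T^(-1)||_F = sqrt(0.1070) = 0.3271

0.3271


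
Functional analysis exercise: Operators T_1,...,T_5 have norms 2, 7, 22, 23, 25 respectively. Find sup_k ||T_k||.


By the Uniform Boundedness Principle, the supremum of norms is finite.
sup_k ||T_k|| = max(2, 7, 22, 23, 25) = 25

25


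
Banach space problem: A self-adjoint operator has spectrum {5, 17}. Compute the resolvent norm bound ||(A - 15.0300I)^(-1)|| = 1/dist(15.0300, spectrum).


dist(15.0300, {5, 17}) = min(|15.0300 - 5|, |15.0300 - 17|)
= min(10.0300, 1.9700) = 1.9700
Resolvent bound = 1/1.9700 = 0.5076

0.5076


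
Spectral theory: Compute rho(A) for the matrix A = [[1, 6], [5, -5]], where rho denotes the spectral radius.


For a 2x2 matrix, eigenvalues satisfy lambda^2 - (trace)*lambda + det = 0
trace = 1 + -5 = -4
det = 1*-5 - 6*5 = -35
discriminant = (-4)^2 - 4*(-35) = 156
spectral radius = max |eigenvalue| = 8.2450

8.2450


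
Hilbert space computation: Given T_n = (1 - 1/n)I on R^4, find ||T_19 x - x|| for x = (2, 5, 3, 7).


T_19 x - x = (1 - 1/19)x - x = -x/19
||x|| = sqrt(87) = 9.3274
||T_19 x - x|| = ||x||/19 = 9.3274/19 = 0.4909

0.4909


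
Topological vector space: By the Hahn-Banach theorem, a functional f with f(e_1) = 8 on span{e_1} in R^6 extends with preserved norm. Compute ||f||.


The norm of f is given by ||f|| = sup_{||x||=1} |f(x)|.
On span{e_1}, ||e_1|| = 1, so ||f|| = |f(e_1)| / ||e_1||
= |8| / 1 = 8.0000

8.0000


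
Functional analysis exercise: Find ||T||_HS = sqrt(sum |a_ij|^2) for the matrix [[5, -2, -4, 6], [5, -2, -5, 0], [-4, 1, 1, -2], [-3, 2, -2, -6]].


The Hilbert-Schmidt norm is sqrt(sum of squares of all entries).
Sum of squares = 5^2 + (-2)^2 + (-4)^2 + 6^2 + 5^2 + (-2)^2 + (-5)^2 + 0^2 + (-4)^2 + 1^2 + 1^2 + (-2)^2 + (-3)^2 + 2^2 + (-2)^2 + (-6)^2
= 25 + 4 + 16 + 36 + 25 + 4 + 25 + 0 + 16 + 1 + 1 + 4 + 9 + 4 + 4 + 36 = 210
||T||_HS = sqrt(210) = 14.4914

14.4914


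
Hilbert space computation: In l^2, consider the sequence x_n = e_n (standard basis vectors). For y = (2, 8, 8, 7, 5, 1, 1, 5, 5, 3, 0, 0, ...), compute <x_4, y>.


x_4 = e_4 is the standard basis vector with 1 in position 4.
<x_4, y> = y_4 = 7
As n -> infinity, <x_n, y> -> 0, confirming weak convergence of (x_n) to 0.

7


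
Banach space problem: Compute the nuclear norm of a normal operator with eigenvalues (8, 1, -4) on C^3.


For a normal operator, singular values equal |eigenvalues|.
Trace norm = sum |lambda_i| = 8 + 1 + 4
= 13

13


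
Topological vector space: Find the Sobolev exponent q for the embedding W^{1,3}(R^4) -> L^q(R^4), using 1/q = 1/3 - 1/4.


Using the Sobolev embedding formula: 1/q = 1/p - k/n
1/q = 1/3 - 1/4 = 1/12
q = 1/(1/12) = 12

12.0000


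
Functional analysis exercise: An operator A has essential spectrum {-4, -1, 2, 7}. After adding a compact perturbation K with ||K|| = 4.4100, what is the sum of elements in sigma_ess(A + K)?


By Weyl's theorem, the essential spectrum is invariant under compact perturbations.
sigma_ess(A + K) = sigma_ess(A) = {-4, -1, 2, 7}
Sum = -4 + -1 + 2 + 7 = 4

4


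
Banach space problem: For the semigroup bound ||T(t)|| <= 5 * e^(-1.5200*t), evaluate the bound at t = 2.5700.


||T(2.5700)|| <= 5 * exp(-1.5200 * 2.5700)
= 5 * exp(-3.9064)
= 5 * 0.0201
= 0.1006

0.1006


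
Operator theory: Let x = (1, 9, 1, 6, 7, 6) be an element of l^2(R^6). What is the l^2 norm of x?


The l^2 norm = (sum |x_i|^2)^(1/2)
Sum of 2th powers = 1 + 81 + 1 + 36 + 49 + 36 = 204
||x||_2 = (204)^(1/2) = 14.2829

14.2829


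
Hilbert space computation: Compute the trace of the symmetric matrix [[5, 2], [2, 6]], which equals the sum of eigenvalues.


For a self-adjoint (symmetric) matrix, the eigenvalues are real.
The sum of eigenvalues equals the trace of the matrix.
trace = 5 + 6 = 11

11


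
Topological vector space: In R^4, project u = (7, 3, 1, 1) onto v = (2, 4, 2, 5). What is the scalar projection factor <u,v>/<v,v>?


Computing <u,v> = 7*2 + 3*4 + 1*2 + 1*5 = 33
Computing <v,v> = 2^2 + 4^2 + 2^2 + 5^2 = 49
Projection coefficient = 33/49 = 0.6735

0.6735


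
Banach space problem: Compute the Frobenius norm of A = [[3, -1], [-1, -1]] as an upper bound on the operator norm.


||A||_F^2 = sum a_ij^2
= 3^2 + (-1)^2 + (-1)^2 + (-1)^2
= 9 + 1 + 1 + 1 = 12
||A||_F = sqrt(12) = 3.4641

3.4641


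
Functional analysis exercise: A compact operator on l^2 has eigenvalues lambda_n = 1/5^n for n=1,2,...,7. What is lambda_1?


The eigenvalue formula gives lambda_1 = 1/5^1
= 1/5
= 0.2000

0.2000


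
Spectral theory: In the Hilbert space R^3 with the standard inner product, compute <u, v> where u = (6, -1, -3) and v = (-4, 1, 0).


Computing the standard inner product <u, v> = sum u_i * v_i
= 6*-4 + -1*1 + -3*0
= -24 + -1 + 0
= -25

-25


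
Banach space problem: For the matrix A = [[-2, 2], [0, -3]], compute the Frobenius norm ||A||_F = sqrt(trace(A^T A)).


||A||_F^2 = sum a_ij^2
= (-2)^2 + 2^2 + 0^2 + (-3)^2
= 4 + 4 + 0 + 9 = 17
||A||_F = sqrt(17) = 4.1231

4.1231


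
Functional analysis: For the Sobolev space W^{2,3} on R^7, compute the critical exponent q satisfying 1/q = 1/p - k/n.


Using the Sobolev embedding formula: 1/q = 1/p - k/n
1/q = 1/3 - 2/7 = 1/21
q = 1/(1/21) = 21

21.0000


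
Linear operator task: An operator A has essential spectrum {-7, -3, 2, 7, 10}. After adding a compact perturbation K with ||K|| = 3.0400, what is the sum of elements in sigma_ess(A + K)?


By Weyl's theorem, the essential spectrum is invariant under compact perturbations.
sigma_ess(A + K) = sigma_ess(A) = {-7, -3, 2, 7, 10}
Sum = -7 + -3 + 2 + 7 + 10 = 9

9


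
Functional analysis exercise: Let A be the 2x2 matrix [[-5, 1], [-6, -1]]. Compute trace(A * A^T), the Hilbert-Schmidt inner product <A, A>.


trace(A * A^T) = sum of squares of all entries
= (-5)^2 + 1^2 + (-6)^2 + (-1)^2
= 25 + 1 + 36 + 1
= 63

63


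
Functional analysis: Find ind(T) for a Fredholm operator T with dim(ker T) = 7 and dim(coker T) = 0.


The Fredholm index is defined as ind(T) = dim(ker T) - dim(coker T)
= 7 - 0
= 7

7


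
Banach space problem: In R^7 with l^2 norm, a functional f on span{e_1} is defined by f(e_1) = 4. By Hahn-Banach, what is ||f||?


The norm of f is given by ||f|| = sup_{||x||=1} |f(x)|.
On span{e_1}, ||e_1|| = 1, so ||f|| = |f(e_1)| / ||e_1||
= |4| / 1 = 4.0000

4.0000


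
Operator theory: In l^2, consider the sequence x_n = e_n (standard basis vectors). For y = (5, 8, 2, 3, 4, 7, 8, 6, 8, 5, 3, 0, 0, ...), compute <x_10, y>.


x_10 = e_10 is the standard basis vector with 1 in position 10.
<x_10, y> = y_10 = 5
As n -> infinity, <x_n, y> -> 0, confirming weak convergence of (x_n) to 0.

5


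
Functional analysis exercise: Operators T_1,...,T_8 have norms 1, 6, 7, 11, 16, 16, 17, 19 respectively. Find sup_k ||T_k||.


By the Uniform Boundedness Principle, the supremum of norms is finite.
sup_k ||T_k|| = max(1, 6, 7, 11, 16, 16, 17, 19) = 19

19


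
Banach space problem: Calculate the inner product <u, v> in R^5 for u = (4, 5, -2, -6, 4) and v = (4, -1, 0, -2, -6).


Computing the standard inner product <u, v> = sum u_i * v_i
= 4*4 + 5*-1 + -2*0 + -6*-2 + 4*-6
= 16 + -5 + 0 + 12 + -24
= -1

-1


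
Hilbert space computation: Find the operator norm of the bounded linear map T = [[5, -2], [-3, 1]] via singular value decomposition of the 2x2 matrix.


A^T A = [[34, -13], [-13, 5]]
trace(A^T A) = 39, det(A^T A) = 1
discriminant = 39^2 - 4*1 = 1517
Largest eigenvalue of A^T A = (trace + sqrt(disc))/2 = 38.9743
||T|| = sqrt(38.9743) = 6.2429

6.2429


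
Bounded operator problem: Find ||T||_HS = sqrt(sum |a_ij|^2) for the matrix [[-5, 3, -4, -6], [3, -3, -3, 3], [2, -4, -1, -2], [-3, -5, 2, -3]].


The Hilbert-Schmidt norm is sqrt(sum of squares of all entries).
Sum of squares = (-5)^2 + 3^2 + (-4)^2 + (-6)^2 + 3^2 + (-3)^2 + (-3)^2 + 3^2 + 2^2 + (-4)^2 + (-1)^2 + (-2)^2 + (-3)^2 + (-5)^2 + 2^2 + (-3)^2
= 25 + 9 + 16 + 36 + 9 + 9 + 9 + 9 + 4 + 16 + 1 + 4 + 9 + 25 + 4 + 9 = 194
||T||_HS = sqrt(194) = 13.9284

13.9284


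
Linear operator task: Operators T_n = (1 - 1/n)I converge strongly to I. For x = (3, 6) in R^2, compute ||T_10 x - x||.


T_10 x - x = (1 - 1/10)x - x = -x/10
||x|| = sqrt(45) = 6.7082
||T_10 x - x|| = ||x||/10 = 6.7082/10 = 0.6708

0.6708


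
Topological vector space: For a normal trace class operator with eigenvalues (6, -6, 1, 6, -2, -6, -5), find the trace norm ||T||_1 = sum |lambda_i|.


For a normal operator, singular values equal |eigenvalues|.
Trace norm = sum |lambda_i| = 6 + 6 + 1 + 6 + 2 + 6 + 5
= 32

32


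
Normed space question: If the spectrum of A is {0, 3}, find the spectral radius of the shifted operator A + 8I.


Spectrum of A + 8I = {8, 11}
Spectral radius = max |lambda| over the shifted spectrum
= max(8, 11) = 11

11


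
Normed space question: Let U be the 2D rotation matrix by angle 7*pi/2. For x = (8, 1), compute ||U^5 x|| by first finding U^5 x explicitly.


U is a rotation by theta = 7*pi/2
U^5 = rotation by 5*theta = 35*pi/2 = 3*pi/2 (mod 2*pi)
cos(3*pi/2) = 0.0000, sin(3*pi/2) = -1.0000
U^5 x = (0.0000 * 8 - -1.0000 * 1, -1.0000 * 8 + 0.0000 * 1)
= (1.0000, -8.0000)
||U^5 x|| = sqrt(1.0000^2 + (-8.0000)^2) = sqrt(65.0000) = 8.0623

8.0623


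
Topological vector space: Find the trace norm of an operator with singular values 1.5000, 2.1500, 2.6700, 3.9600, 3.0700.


The nuclear norm is the sum of all singular values.
||T||_1 = 1.5000 + 2.1500 + 2.6700 + 3.9600 + 3.0700
= 13.3500

13.3500


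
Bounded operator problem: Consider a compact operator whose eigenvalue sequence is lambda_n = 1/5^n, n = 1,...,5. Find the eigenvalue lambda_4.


The eigenvalue formula gives lambda_4 = 1/5^4
= 1/625
= 0.0016

0.0016


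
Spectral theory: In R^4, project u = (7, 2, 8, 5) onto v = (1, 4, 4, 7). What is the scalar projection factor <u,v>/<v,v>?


Computing <u,v> = 7*1 + 2*4 + 8*4 + 5*7 = 82
Computing <v,v> = 1^2 + 4^2 + 4^2 + 7^2 = 82
Projection coefficient = 82/82 = 1.0000

1.0000


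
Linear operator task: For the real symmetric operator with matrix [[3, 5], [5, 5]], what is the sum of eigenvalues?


For a self-adjoint (symmetric) matrix, the eigenvalues are real.
The sum of eigenvalues equals the trace of the matrix.
trace = 3 + 5 = 8

8


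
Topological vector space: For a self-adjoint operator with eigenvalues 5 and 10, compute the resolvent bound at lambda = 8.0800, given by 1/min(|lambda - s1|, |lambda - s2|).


dist(8.0800, {5, 10}) = min(|8.0800 - 5|, |8.0800 - 10|)
= min(3.0800, 1.9200) = 1.9200
Resolvent bound = 1/1.9200 = 0.5208

0.5208


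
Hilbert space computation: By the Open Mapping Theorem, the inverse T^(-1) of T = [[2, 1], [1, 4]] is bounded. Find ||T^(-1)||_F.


det(T) = 2*4 - 1*1 = 7
T^(-1) = (1/7) * [[4, -1], [-1, 2]] = [[0.5714, -0.1429], [-0.1429, 0.2857]]
||T^(-1)||_F^2 = 0.5714^2 + (-0.1429)^2 + (-0.1429)^2 + 0.2857^2 = 0.4490
||T^(-1)||_F = sqrt(0.4490) = 0.6701

0.6701


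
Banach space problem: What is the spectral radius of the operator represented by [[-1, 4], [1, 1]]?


For a 2x2 matrix, eigenvalues satisfy lambda^2 - (trace)*lambda + det = 0
trace = -1 + 1 = 0
det = -1*1 - 4*1 = -5
discriminant = 0^2 - 4*(-5) = 20
spectral radius = max |eigenvalue| = 2.2361

2.2361


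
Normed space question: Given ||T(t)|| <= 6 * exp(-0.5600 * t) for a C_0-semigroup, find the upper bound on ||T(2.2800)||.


||T(2.2800)|| <= 6 * exp(-0.5600 * 2.2800)
= 6 * exp(-1.2768)
= 6 * 0.2789
= 1.6736

1.6736


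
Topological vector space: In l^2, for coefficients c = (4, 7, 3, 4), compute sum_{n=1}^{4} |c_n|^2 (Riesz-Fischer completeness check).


sum |c_n|^2 = 4^2 + 7^2 + 3^2 + 4^2
= 16 + 49 + 9 + 16
= 90

90


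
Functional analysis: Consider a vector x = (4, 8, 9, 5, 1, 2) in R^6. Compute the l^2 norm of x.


The l^2 norm = (sum |x_i|^2)^(1/2)
Sum of 2th powers = 16 + 64 + 81 + 25 + 1 + 4 = 191
||x||_2 = (191)^(1/2) = 13.8203

13.8203


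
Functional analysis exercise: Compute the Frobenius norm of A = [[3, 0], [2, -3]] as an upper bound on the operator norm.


||A||_F^2 = sum a_ij^2
= 3^2 + 0^2 + 2^2 + (-3)^2
= 9 + 0 + 4 + 9 = 22
||A||_F = sqrt(22) = 4.6904

4.6904


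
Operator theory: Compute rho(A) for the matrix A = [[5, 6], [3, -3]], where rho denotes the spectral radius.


For a 2x2 matrix, eigenvalues satisfy lambda^2 - (trace)*lambda + det = 0
trace = 5 + -3 = 2
det = 5*-3 - 6*3 = -33
discriminant = 2^2 - 4*(-33) = 136
spectral radius = max |eigenvalue| = 6.8310

6.8310


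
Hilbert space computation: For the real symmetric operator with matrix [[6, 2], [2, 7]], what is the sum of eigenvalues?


For a self-adjoint (symmetric) matrix, the eigenvalues are real.
The sum of eigenvalues equals the trace of the matrix.
trace = 6 + 7 = 13

13


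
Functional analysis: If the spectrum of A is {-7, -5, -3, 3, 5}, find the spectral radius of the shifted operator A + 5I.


Spectrum of A + 5I = {-2, 0, 2, 8, 10}
Spectral radius = max |lambda| over the shifted spectrum
= max(2, 0, 2, 8, 10) = 10

10


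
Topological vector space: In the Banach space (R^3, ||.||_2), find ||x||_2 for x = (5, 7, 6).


The l^2 norm = (sum |x_i|^2)^(1/2)
Sum of 2th powers = 25 + 49 + 36 = 110
||x||_2 = (110)^(1/2) = 10.4881

10.4881


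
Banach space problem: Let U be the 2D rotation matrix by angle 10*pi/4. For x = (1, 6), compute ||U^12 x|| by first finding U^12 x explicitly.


U is a rotation by theta = 10*pi/4
U^12 = rotation by 12*theta = 120*pi/4 = 0*pi/4 (mod 2*pi)
cos(0*pi/4) = 1.0000, sin(0*pi/4) = 0.0000
U^12 x = (1.0000 * 1 - 0.0000 * 6, 0.0000 * 1 + 1.0000 * 6)
= (1.0000, 6.0000)
||U^12 x|| = sqrt(1.0000^2 + 6.0000^2) = sqrt(37.0000) = 6.0828

6.0828


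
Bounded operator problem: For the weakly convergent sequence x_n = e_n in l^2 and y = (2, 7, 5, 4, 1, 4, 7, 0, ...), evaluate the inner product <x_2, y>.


x_2 = e_2 is the standard basis vector with 1 in position 2.
<x_2, y> = y_2 = 7
As n -> infinity, <x_n, y> -> 0, confirming weak convergence of (x_n) to 0.

7


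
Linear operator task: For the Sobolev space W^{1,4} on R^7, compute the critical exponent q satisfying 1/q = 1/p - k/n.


Using the Sobolev embedding formula: 1/q = 1/p - k/n
1/q = 1/4 - 1/7 = 3/28
q = 1/(3/28) = 28/3 = 9.3333

9.3333


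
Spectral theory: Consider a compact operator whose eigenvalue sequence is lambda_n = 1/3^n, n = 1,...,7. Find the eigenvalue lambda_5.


The eigenvalue formula gives lambda_5 = 1/3^5
= 1/243
= 0.0041

0.0041


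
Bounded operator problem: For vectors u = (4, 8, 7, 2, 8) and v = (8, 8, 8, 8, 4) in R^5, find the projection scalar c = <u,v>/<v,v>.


Computing <u,v> = 4*8 + 8*8 + 7*8 + 2*8 + 8*4 = 200
Computing <v,v> = 8^2 + 8^2 + 8^2 + 8^2 + 4^2 = 272
Projection coefficient = 200/272 = 0.7353

0.7353


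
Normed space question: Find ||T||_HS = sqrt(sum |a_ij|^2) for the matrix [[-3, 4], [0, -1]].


The Hilbert-Schmidt norm is sqrt(sum of squares of all entries).
Sum of squares = (-3)^2 + 4^2 + 0^2 + (-1)^2
= 9 + 16 + 0 + 1 = 26
||T||_HS = sqrt(26) = 5.0990

5.0990


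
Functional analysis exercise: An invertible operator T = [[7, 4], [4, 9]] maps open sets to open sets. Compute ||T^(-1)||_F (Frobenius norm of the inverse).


det(T) = 7*9 - 4*4 = 47
T^(-1) = (1/47) * [[9, -4], [-4, 7]] = [[0.1915, -0.0851], [-0.0851, 0.1489]]
||T^(-1)||_F^2 = 0.1915^2 + (-0.0851)^2 + (-0.0851)^2 + 0.1489^2 = 0.0733
||T^(-1)||_F = sqrt(0.0733) = 0.2708

0.2708


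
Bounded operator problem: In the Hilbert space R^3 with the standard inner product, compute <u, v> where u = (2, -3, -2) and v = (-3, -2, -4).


Computing the standard inner product <u, v> = sum u_i * v_i
= 2*-3 + -3*-2 + -2*-4
= -6 + 6 + 8
= 8

8


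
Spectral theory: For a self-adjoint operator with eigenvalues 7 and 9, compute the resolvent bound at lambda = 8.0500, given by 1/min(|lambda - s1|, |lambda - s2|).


dist(8.0500, {7, 9}) = min(|8.0500 - 7|, |8.0500 - 9|)
= min(1.0500, 0.9500) = 0.9500
Resolvent bound = 1/0.9500 = 1.0526

1.0526


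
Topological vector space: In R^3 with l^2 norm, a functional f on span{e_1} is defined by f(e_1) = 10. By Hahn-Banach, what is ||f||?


The norm of f is given by ||f|| = sup_{||x||=1} |f(x)|.
On span{e_1}, ||e_1|| = 1, so ||f|| = |f(e_1)| / ||e_1||
= |10| / 1 = 10.0000

10.0000


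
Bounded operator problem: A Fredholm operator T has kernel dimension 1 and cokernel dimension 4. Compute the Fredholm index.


The Fredholm index is defined as ind(T) = dim(ker T) - dim(coker T)
= 1 - 4
= -3

-3


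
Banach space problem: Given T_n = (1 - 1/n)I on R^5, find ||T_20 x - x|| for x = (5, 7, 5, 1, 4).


T_20 x - x = (1 - 1/20)x - x = -x/20
||x|| = sqrt(116) = 10.7703
||T_20 x - x|| = ||x||/20 = 10.7703/20 = 0.5385

0.5385


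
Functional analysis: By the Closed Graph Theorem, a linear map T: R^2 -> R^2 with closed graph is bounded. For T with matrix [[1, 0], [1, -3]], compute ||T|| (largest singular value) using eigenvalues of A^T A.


A^T A = [[2, -3], [-3, 9]]
trace(A^T A) = 11, det(A^T A) = 9
discriminant = 11^2 - 4*9 = 85
Largest eigenvalue of A^T A = (trace + sqrt(disc))/2 = 10.1098
||T|| = sqrt(10.1098) = 3.1796

3.1796


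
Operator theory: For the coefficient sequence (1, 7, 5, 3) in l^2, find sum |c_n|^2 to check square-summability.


sum |c_n|^2 = 1^2 + 7^2 + 5^2 + 3^2
= 1 + 49 + 25 + 9
= 84

84


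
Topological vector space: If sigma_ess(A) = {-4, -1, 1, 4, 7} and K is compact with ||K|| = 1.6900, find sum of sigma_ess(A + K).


By Weyl's theorem, the essential spectrum is invariant under compact perturbations.
sigma_ess(A + K) = sigma_ess(A) = {-4, -1, 1, 4, 7}
Sum = -4 + -1 + 1 + 4 + 7 = 7

7


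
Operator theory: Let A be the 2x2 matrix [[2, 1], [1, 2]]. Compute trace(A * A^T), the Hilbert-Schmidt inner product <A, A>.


trace(A * A^T) = sum of squares of all entries
= 2^2 + 1^2 + 1^2 + 2^2
= 4 + 1 + 1 + 4
= 10

10


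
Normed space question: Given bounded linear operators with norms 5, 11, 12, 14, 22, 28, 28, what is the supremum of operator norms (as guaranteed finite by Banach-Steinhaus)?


By the Uniform Boundedness Principle, the supremum of norms is finite.
sup_k ||T_k|| = max(5, 11, 12, 14, 22, 28, 28) = 28

28


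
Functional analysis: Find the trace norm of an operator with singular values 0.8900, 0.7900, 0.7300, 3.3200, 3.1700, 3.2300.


The nuclear norm is the sum of all singular values.
||T||_1 = 0.8900 + 0.7900 + 0.7300 + 3.3200 + 3.1700 + 3.2300
= 12.1300

12.1300


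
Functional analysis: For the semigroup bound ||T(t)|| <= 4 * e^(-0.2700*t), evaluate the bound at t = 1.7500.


||T(1.7500)|| <= 4 * exp(-0.2700 * 1.7500)
= 4 * exp(-0.4725)
= 4 * 0.6234
= 2.4938

2.4938


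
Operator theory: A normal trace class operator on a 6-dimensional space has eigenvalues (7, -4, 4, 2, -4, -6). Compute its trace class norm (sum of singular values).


For a normal operator, singular values equal |eigenvalues|.
Trace norm = sum |lambda_i| = 7 + 4 + 4 + 2 + 4 + 6
= 27

27


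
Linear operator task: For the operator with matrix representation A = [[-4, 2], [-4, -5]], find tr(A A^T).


trace(A * A^T) = sum of squares of all entries
= (-4)^2 + 2^2 + (-4)^2 + (-5)^2
= 16 + 4 + 16 + 25
= 61

61


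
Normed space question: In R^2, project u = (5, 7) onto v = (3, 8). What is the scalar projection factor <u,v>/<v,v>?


Computing <u,v> = 5*3 + 7*8 = 71
Computing <v,v> = 3^2 + 8^2 = 73
Projection coefficient = 71/73 = 0.9726

0.9726


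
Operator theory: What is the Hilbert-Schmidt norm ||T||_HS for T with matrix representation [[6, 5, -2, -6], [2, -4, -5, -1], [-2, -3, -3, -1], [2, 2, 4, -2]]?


The Hilbert-Schmidt norm is sqrt(sum of squares of all entries).
Sum of squares = 6^2 + 5^2 + (-2)^2 + (-6)^2 + 2^2 + (-4)^2 + (-5)^2 + (-1)^2 + (-2)^2 + (-3)^2 + (-3)^2 + (-1)^2 + 2^2 + 2^2 + 4^2 + (-2)^2
= 36 + 25 + 4 + 36 + 4 + 16 + 25 + 1 + 4 + 9 + 9 + 1 + 4 + 4 + 16 + 4 = 198
||T||_HS = sqrt(198) = 14.0712

14.0712


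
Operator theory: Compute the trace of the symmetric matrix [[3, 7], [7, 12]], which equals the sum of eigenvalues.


For a self-adjoint (symmetric) matrix, the eigenvalues are real.
The sum of eigenvalues equals the trace of the matrix.
trace = 3 + 12 = 15

15


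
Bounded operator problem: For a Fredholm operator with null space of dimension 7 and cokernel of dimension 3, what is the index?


The Fredholm index is defined as ind(T) = dim(ker T) - dim(coker T)
= 7 - 3
= 4

4


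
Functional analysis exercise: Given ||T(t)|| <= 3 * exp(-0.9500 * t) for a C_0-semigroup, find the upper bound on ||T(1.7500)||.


||T(1.7500)|| <= 3 * exp(-0.9500 * 1.7500)
= 3 * exp(-1.6625)
= 3 * 0.1897
= 0.5690

0.5690


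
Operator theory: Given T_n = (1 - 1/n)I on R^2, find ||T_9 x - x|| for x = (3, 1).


T_9 x - x = (1 - 1/9)x - x = -x/9
||x|| = sqrt(10) = 3.1623
||T_9 x - x|| = ||x||/9 = 3.1623/9 = 0.3514

0.3514


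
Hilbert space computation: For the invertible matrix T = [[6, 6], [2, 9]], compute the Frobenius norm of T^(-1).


det(T) = 6*9 - 6*2 = 42
T^(-1) = (1/42) * [[9, -6], [-2, 6]] = [[0.2143, -0.1429], [-0.0476, 0.1429]]
||T^(-1)||_F^2 = 0.2143^2 + (-0.1429)^2 + (-0.0476)^2 + 0.1429^2 = 0.0890
||T^(-1)||_F = sqrt(0.0890) = 0.2983

0.2983


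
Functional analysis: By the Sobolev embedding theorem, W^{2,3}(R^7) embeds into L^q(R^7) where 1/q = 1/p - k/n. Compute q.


Using the Sobolev embedding formula: 1/q = 1/p - k/n
1/q = 1/3 - 2/7 = 1/21
q = 1/(1/21) = 21

21.0000


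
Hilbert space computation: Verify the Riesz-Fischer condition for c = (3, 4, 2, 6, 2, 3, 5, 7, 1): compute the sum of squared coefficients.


sum |c_n|^2 = 3^2 + 4^2 + 2^2 + 6^2 + 2^2 + 3^2 + 5^2 + 7^2 + 1^2
= 9 + 16 + 4 + 36 + 4 + 9 + 25 + 49 + 1
= 153

153


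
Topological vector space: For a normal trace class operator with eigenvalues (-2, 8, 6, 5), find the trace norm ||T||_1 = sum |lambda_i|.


For a normal operator, singular values equal |eigenvalues|.
Trace norm = sum |lambda_i| = 2 + 8 + 6 + 5
= 21

21


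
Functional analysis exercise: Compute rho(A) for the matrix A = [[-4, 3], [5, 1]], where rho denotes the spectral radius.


For a 2x2 matrix, eigenvalues satisfy lambda^2 - (trace)*lambda + det = 0
trace = -4 + 1 = -3
det = -4*1 - 3*5 = -19
discriminant = (-3)^2 - 4*(-19) = 85
spectral radius = max |eigenvalue| = 6.1098

6.1098


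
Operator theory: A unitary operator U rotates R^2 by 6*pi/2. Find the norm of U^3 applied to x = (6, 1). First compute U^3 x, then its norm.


U is a rotation by theta = 6*pi/2
U^3 = rotation by 3*theta = 18*pi/2 = 2*pi/2 (mod 2*pi)
cos(2*pi/2) = -1.0000, sin(2*pi/2) = 0.0000
U^3 x = (-1.0000 * 6 - 0.0000 * 1, 0.0000 * 6 + -1.0000 * 1)
= (-6.0000, -1.0000)
||U^3 x|| = sqrt((-6.0000)^2 + (-1.0000)^2) = sqrt(37.0000) = 6.0828

6.0828


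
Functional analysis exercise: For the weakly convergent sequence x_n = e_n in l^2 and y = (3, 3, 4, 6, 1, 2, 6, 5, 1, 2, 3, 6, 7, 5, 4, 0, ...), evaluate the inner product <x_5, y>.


x_5 = e_5 is the standard basis vector with 1 in position 5.
<x_5, y> = y_5 = 1
As n -> infinity, <x_n, y> -> 0, confirming weak convergence of (x_n) to 0.

1


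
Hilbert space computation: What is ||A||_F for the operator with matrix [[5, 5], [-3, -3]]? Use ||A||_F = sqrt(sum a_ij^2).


||A||_F^2 = sum a_ij^2
= 5^2 + 5^2 + (-3)^2 + (-3)^2
= 25 + 25 + 9 + 9 = 68
||A||_F = sqrt(68) = 8.2462

8.2462
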